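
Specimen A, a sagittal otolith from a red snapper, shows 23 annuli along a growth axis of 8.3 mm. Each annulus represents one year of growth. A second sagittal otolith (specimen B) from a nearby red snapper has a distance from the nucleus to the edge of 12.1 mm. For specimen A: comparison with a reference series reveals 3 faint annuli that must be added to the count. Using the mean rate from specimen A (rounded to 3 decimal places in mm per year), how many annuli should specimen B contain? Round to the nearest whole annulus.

38 annuli

Specimen A: correcting the raw count gives 23 + 3 = 26 true annuli.
A: 8.3 mm over 26 years gives 8.3 / 26 ≈ 0.319 mm per year.
For B, 12.1 / 0.319 = 37.93 years ≈ 38 annuli.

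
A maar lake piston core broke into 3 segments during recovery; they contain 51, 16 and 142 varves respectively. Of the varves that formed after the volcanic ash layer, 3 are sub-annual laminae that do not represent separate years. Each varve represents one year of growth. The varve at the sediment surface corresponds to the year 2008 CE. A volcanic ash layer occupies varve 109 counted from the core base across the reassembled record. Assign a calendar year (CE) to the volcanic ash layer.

Total varves = 51 + 16 + 142 = 209.
Between varve 109 and the sediment surface there are 209 − 109 = 100 varves.
100 − 3 false = 97 true varves after the volcanic ash layer.
2008 − 97 = 1911 CE.

1911 CE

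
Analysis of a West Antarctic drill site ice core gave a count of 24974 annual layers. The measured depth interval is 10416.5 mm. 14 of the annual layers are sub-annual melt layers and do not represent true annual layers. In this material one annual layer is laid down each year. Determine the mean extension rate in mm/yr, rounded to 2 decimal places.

True annual layer count = 24974 − 14 = 24960.
Mean rate = 10416.5 mm / 24960 years ≈ 0.42 mm/yr.

0.42 mm/yr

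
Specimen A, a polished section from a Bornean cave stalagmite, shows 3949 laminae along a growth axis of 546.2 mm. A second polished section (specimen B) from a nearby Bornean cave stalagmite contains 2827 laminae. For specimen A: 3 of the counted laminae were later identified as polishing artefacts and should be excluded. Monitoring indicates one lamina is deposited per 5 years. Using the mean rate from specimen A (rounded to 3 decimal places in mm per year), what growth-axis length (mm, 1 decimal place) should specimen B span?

395.8 mm

Specimen A: adjusted count: 3949 − 3 = 3946 laminae.
Specimen A: multiplying by 5 years per lamina: 3946 × 5 = 19730 years.
A: 546.2 mm over 19730 years gives 546.2 / 19730 ≈ 0.028 mm/year.
Specimen B: 2827 laminae at 5 years each span 2827 × 5 = 14135 years. Length of B = 0.028 × 14135 = 395.8 mm.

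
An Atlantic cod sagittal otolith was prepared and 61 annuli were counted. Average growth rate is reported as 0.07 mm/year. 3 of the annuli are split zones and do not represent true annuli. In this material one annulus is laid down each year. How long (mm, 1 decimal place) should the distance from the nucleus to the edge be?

4.1 mm

After corrections the count is 61 − 3 = 58 annuli.
Length ≈ 0.07 × 58 = 4.1 mm.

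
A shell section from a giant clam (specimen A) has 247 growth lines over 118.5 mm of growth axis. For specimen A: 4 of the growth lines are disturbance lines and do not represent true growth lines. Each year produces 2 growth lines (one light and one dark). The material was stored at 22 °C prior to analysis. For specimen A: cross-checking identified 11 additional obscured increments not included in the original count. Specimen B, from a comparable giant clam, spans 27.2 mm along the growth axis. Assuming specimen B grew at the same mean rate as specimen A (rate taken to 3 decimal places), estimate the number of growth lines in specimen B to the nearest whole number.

Specimen A: true growth line count = 247 − 4 + 11 = 254.
Specimen A: dividing by 2 growth lines per year: 254 / 2 = 127 years.
A: Extension rate ≈ 118.5 / 127 = 0.933 mm/year.
For B, 27.2 / 0.933 = 29.15 years; at 2 growth lines per year that is 29.15 × 2 ≈ 58 growth lines.

58 growth lines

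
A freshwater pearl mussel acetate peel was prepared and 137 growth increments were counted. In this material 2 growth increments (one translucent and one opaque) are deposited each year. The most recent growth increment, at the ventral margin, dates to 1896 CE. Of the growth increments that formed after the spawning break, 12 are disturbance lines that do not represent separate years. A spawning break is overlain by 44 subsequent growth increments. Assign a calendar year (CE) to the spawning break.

1880 CE

44 growth increments formed after the spawning break.
44 − 12 false = 32 true growth increments after the spawning break.
With 2 growth increments per year, 32 / 2 = 16 years.
1896 − 16 = 1880 CE.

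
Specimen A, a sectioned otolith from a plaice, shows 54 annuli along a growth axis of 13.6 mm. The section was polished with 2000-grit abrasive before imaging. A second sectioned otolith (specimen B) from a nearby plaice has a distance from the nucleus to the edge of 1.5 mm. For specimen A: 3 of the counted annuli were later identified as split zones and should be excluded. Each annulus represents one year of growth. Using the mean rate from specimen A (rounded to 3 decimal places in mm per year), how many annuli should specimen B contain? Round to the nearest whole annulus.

6 annuli

Specimen A: correcting the raw count gives 54 − 3 = 51 true annuli.
A: Extension rate ≈ 13.6 / 51 = 0.267 mm/year.
B spans 1.5 / 0.267 = 5.62 years ≈ 6 annuli.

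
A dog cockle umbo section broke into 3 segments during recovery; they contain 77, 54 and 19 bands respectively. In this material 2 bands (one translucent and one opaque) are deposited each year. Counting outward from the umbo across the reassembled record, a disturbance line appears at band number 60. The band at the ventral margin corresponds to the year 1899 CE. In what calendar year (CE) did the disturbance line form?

1854 CE

Total bands = 77 + 54 + 19 = 150.
150 − 60 = 90 bands lie beyond the disturbance line toward the ventral margin.
90 bands at 2 per year is 90 / 2 = 45 years.
The band at the ventral margin is 1899 CE, so the disturbance line dates to 1899 − 45 = 1854 CE.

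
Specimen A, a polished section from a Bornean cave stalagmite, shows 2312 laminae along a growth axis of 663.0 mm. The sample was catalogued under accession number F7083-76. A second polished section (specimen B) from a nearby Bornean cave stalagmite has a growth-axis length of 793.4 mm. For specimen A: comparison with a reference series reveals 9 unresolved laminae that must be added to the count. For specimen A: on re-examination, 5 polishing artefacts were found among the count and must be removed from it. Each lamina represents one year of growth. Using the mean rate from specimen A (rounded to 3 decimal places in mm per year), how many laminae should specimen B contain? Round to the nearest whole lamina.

2774 laminae

Specimen A: after corrections the count is 2312 − 5 + 9 = 2316 laminae.
A: Extension rate ≈ 663.0 / 2316 = 0.286 mm/year.
Specimen B: 793.4 mm / 0.286 mm per year = 2774.13 years ≈ 2774 laminae.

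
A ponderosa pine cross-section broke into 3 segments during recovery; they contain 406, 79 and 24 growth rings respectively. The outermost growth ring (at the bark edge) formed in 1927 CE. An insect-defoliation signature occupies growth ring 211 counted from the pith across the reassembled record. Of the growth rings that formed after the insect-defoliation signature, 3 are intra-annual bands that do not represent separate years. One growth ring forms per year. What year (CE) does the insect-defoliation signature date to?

1632 CE

Total growth rings = 406 + 79 + 24 = 509.
509 − 211 = 298 growth rings lie beyond the insect-defoliation signature toward the bark edge.
Removing the 3 false growth rings leaves 298 − 3 = 295 true growth rings beyond the insect-defoliation signature.
Counting back 295 years from 1927 CE places the insect-defoliation signature in 1927 − 295 = 1632 CE.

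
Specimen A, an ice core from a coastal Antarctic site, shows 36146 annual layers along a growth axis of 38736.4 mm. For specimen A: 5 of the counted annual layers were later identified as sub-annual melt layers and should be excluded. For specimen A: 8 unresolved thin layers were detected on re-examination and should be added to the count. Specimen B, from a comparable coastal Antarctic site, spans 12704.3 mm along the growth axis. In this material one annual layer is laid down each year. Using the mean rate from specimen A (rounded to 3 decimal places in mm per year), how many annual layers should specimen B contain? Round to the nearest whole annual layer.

11851 annual layers

Specimen A: adjusted count: 36146 − 5 + 8 = 36149 annual layers.
A: Mean rate = 38736.4 mm / 36149 years ≈ 1.072 mm/yr.
Specimen B: 12704.3 mm / 1.072 mm per year = 11851.03 years ≈ 11851 annual layers.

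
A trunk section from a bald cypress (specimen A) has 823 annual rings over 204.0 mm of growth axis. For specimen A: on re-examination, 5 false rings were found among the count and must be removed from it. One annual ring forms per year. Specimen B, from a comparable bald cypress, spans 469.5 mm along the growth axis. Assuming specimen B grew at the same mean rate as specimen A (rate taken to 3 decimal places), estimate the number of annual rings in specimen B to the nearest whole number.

Specimen A: true annual ring count = 823 − 5 = 818.
A: Extension rate ≈ 204.0 / 818 = 0.249 mm per year.
B spans 469.5 / 0.249 = 1885.54 years ≈ 1886 annual rings.

1886 annual rings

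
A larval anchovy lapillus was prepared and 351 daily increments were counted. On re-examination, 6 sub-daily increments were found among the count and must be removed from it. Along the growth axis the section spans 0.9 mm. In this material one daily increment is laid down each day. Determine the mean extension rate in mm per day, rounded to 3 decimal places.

Adjusted count: 351 − 6 = 345 daily increments.
Extension rate ≈ 0.9 / 345 = 0.003 mm per day.

0.003 mm per day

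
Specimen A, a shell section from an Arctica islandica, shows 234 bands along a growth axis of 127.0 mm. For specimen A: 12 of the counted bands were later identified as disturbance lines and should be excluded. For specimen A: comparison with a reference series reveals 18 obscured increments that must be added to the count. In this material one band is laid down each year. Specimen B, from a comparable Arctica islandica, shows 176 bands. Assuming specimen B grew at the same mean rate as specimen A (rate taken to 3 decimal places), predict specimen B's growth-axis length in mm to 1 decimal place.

93.1 mm

Specimen A: correcting the raw count gives 234 − 12 + 18 = 240 true bands.
A: 127.0 mm over 240 years gives 127.0 / 240 ≈ 0.529 mm/year.
B's length ≈ 0.529 × 176 = 93.1 mm.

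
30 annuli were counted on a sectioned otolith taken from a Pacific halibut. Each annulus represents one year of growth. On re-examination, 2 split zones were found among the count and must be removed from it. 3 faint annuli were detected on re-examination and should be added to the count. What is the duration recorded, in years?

After corrections the count is 30 − 2 + 3 = 31 annuli.
One annulus per year makes the duration 31 years.

31 years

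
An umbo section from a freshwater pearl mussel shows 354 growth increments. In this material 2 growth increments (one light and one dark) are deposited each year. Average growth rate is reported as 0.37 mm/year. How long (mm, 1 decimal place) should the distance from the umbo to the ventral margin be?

65.5 mm

354 growth increments at 2 per year is 354 / 2 = 177 years.
Length ≈ 0.37 × 177 = 65.5 mm.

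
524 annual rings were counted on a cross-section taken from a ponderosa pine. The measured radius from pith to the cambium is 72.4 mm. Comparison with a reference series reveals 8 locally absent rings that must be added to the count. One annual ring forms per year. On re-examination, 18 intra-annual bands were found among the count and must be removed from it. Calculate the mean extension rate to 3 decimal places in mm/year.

0.141 mm/year

True annual ring count = 524 − 18 + 8 = 514.
72.4 mm over 514 years gives 72.4 / 514 ≈ 0.141 mm/year.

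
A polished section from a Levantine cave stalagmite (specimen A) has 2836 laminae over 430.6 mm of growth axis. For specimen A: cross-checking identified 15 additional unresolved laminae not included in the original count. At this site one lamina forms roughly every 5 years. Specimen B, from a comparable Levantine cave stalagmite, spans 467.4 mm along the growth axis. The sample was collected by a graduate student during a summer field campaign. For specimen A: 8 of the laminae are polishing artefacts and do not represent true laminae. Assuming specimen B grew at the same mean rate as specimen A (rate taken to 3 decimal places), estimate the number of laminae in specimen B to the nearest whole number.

3116 laminae

Specimen A: true lamina count = 2836 − 8 + 15 = 2843.
Specimen A: 2843 laminae at 5 years each span 2843 × 5 = 14215 years.
A: Mean rate = 430.6 mm / 14215 years ≈ 0.030 mm/year.
For B, 467.4 / 0.030 = 15580.00 years; at 5 years per lamina that is 15580.00 / 5 ≈ 3116 laminae.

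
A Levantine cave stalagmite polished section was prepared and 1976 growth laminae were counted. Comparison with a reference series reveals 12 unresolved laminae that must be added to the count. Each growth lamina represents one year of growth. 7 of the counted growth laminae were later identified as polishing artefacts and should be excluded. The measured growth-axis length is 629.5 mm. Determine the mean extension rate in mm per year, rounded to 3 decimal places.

0.318 mm per year

True growth lamina count = 1976 − 7 + 12 = 1981.
629.5 mm over 1981 years gives 629.5 / 1981 ≈ 0.318 mm per year.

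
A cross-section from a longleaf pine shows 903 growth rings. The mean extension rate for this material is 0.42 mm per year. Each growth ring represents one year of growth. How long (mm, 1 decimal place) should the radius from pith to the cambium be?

The record spans 903 years at 0.42 mm per year.
Predicted length = 0.42 mm/year × 903 years = 379.3 mm.

379.3 mm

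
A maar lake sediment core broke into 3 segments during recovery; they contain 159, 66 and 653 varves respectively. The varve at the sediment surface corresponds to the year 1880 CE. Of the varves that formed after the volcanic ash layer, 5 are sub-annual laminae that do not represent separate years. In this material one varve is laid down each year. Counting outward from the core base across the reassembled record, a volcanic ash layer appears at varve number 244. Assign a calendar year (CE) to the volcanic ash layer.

1251 CE

Total varves = 159 + 66 + 653 = 878.
878 − 244 = 634 varves lie beyond the volcanic ash layer toward the sediment surface.
634 − 5 false = 629 true varves after the volcanic ash layer.
1880 − 629 = 1251 CE.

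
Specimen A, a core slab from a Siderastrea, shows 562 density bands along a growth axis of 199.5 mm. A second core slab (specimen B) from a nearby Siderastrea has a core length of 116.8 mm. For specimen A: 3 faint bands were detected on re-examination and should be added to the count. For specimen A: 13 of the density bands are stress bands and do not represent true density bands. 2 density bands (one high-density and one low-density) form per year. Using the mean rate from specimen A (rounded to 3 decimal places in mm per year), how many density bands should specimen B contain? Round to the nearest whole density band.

Specimen A: true density band count = 562 − 13 + 3 = 552.
Specimen A: with 2 density bands per year, 552 / 2 = 276 years.
A: 199.5 mm over 276 years gives 199.5 / 276 ≈ 0.723 mm/yr.
Specimen B: 116.8 mm / 0.723 mm per year = 161.55 years; at 2 density bands per year that is 161.55 × 2 ≈ 323 density bands.

323 density bands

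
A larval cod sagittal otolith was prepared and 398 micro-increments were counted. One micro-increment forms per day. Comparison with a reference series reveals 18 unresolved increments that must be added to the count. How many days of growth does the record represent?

Correcting the raw count gives 398 + 18 = 416 true micro-increments.
With a one-to-one micro-increment periodicity this is 416 days.

416 days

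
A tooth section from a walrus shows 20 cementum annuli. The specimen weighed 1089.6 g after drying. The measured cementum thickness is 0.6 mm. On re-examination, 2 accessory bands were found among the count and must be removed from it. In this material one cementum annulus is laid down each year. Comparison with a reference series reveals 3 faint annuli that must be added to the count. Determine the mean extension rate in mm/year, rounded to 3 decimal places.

0.029 mm/year

True cementum annulus count = 20 − 2 + 3 = 21.
Extension rate ≈ 0.6 / 21 = 0.029 mm/year.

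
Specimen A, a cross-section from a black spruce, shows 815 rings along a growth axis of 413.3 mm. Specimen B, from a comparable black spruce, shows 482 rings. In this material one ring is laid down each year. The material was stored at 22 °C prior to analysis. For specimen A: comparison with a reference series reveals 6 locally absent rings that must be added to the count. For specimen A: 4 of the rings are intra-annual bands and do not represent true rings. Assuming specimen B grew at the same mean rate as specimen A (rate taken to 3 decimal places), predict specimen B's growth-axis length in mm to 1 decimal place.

243.9 mm

Specimen A: correcting the raw count gives 815 − 4 + 6 = 817 true rings.
A: Extension rate ≈ 413.3 / 817 = 0.506 mm/yr.
B's length ≈ 0.506 × 482 = 243.9 mm.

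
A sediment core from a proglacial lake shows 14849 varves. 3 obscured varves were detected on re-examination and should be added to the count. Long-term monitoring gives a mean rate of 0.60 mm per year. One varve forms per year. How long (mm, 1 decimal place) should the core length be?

Correcting the raw count gives 14849 + 3 = 14852 true varves.
Predicted length = 0.60 mm/year × 14852 years = 8911.2 mm.

8911.2 mm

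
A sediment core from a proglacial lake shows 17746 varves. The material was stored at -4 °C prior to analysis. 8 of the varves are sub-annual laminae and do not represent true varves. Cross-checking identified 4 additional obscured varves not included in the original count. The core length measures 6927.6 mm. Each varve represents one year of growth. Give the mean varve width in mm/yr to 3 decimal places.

0.390 mm/yr

Adjusted count: 17746 − 8 + 4 = 17742 varves.
Extension rate ≈ 6927.6 / 17742 = 0.390 mm/yr.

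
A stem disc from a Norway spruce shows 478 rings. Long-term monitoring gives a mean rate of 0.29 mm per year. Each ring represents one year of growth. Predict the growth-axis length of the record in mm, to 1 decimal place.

138.6 mm

478 years of growth are recorded.
Length ≈ 0.29 × 478 = 138.6 mm.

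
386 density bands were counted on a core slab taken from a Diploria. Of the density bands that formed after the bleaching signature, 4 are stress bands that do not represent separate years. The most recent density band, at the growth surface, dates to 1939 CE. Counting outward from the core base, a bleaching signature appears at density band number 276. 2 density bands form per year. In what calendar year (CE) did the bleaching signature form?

The bleaching signature sits at density band 276 from the core base, so 386 − 276 = 110 density bands formed after it.
110 − 4 false = 106 true density bands after the bleaching signature.
106 density bands at 2 per year is 106 / 2 = 53 years.
The density band at the growth surface is 1939 CE, so the bleaching signature dates to 1939 − 53 = 1886 CE.

1886 CE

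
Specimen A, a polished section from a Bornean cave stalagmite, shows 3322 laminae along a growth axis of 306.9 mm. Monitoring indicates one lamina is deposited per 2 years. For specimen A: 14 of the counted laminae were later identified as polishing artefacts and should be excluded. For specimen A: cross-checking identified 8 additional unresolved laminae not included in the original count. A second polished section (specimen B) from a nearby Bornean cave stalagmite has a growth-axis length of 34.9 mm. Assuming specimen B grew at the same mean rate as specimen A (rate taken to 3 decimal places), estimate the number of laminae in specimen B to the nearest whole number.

Specimen A: after corrections the count is 3322 − 14 + 8 = 3316 laminae.
Specimen A: 3316 laminae at 2 years each span 3316 × 2 = 6632 years.
A: 306.9 mm over 6632 years gives 306.9 / 6632 ≈ 0.046 mm per year.
Specimen B: 34.9 mm / 0.046 mm per year = 758.70 years; at 2 years per lamina that is 758.70 / 2 ≈ 379 laminae.

379 laminae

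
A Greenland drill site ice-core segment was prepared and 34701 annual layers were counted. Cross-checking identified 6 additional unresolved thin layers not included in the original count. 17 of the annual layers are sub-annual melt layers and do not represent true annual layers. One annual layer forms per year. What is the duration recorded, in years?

After corrections the count is 34701 − 17 + 6 = 34690 annual layers.
At one annual layer per year, that is 34690 years.

34690 years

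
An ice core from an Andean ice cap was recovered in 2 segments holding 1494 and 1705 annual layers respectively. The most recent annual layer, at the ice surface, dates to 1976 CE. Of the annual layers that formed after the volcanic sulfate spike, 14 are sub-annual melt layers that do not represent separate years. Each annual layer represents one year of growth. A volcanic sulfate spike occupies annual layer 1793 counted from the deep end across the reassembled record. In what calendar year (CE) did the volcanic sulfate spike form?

Total annual layers = 1494 + 1705 = 3199.
3199 − 1793 = 1406 annual layers lie beyond the volcanic sulfate spike toward the ice surface.
1406 − 14 false = 1392 true annual layers after the volcanic sulfate spike.
1976 − 1392 = 584 CE.

584 CE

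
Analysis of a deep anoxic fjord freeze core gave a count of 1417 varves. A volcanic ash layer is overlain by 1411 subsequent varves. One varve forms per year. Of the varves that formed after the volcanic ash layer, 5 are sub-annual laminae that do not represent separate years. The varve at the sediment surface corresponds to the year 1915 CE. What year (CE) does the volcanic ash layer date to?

509 CE

1411 varves formed after the volcanic ash layer.
Excluding 5 false varves: 1411 − 5 = 1406.
Counting back 1406 years from 1915 CE places the volcanic ash layer in 1915 − 1406 = 509 CE.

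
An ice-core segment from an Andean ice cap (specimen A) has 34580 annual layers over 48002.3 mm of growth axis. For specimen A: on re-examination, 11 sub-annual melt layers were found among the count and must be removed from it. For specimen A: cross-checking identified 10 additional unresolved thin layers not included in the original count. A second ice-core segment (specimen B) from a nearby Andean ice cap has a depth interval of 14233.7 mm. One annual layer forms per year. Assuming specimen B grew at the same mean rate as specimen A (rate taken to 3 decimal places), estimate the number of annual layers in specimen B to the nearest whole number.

Specimen A: correcting the raw count gives 34580 − 11 + 10 = 34579 true annual layers.
A: Mean rate = 48002.3 mm / 34579 years ≈ 1.388 mm/year.
B spans 14233.7 / 1.388 = 10254.83 years ≈ 10255 annual layers.

10255 annual layers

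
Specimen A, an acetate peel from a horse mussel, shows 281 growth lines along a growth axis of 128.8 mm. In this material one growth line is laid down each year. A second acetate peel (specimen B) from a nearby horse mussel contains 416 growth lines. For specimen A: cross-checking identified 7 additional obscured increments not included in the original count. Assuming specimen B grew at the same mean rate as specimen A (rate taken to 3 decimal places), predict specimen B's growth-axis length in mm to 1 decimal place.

186.0 mm

Specimen A: correcting the raw count gives 281 + 7 = 288 true growth lines.
A: Extension rate ≈ 128.8 / 288 = 0.447 mm per year.
For B, 0.447 mm/year × 416 years = 186.0 mm.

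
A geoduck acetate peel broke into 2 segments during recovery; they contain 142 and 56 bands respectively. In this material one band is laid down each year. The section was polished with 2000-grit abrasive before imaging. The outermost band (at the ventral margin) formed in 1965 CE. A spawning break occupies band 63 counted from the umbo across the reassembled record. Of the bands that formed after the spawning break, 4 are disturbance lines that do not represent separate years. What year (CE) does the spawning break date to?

1834 CE

Total bands = 142 + 56 = 198.
198 − 63 = 135 bands lie beyond the spawning break toward the ventral margin.
Removing the 4 false bands leaves 135 − 4 = 131 true bands beyond the spawning break.
Counting back 131 years from 1965 CE places the spawning break in 1965 − 131 = 1834 CE.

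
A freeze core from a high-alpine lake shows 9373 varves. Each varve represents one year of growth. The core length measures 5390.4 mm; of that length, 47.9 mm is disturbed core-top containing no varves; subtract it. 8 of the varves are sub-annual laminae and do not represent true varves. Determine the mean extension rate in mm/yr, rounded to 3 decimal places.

0.570 mm/yr

After corrections the count is 9373 − 8 = 9365 varves.
Removing the 47.9 mm offcut leaves 5390.4 − 47.9 = 5342.5 mm.
Mean rate = 5342.5 mm / 9365 years ≈ 0.570 mm/yr.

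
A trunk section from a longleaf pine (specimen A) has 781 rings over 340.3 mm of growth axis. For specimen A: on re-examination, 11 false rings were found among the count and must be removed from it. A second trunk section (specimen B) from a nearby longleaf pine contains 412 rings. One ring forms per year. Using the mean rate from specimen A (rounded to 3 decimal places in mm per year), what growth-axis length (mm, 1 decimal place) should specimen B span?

182.1 mm

Specimen A: after corrections the count is 781 − 11 = 770 rings.
A: 340.3 mm over 770 years gives 340.3 / 770 ≈ 0.442 mm per year.
For B, 0.442 mm/year × 412 years = 182.1 mm.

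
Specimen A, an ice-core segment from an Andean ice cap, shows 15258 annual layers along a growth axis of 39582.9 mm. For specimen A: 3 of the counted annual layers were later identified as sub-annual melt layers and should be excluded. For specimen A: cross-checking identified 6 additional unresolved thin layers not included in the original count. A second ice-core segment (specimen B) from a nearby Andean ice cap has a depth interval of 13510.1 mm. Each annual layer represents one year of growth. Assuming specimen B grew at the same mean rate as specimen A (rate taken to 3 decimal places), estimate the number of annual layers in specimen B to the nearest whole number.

5208 annual layers

Specimen A: true annual layer count = 15258 − 3 + 6 = 15261.
A: 39582.9 mm over 15261 years gives 39582.9 / 15261 ≈ 2.594 mm per year.
Specimen B: 13510.1 mm / 2.594 mm per year = 5208.21 years ≈ 5208 annual layers.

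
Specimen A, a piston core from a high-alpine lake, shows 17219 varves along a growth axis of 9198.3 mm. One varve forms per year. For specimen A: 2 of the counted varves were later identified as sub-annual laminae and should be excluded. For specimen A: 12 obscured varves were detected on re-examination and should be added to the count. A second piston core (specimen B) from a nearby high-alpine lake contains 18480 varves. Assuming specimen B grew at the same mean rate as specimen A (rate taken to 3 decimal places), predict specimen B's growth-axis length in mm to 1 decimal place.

Specimen A: true varve count = 17219 − 2 + 12 = 17229.
A: Mean rate = 9198.3 mm / 17229 years ≈ 0.534 mm per year.
Length of B = 0.534 × 18480 = 9868.3 mm.

9868.3 mm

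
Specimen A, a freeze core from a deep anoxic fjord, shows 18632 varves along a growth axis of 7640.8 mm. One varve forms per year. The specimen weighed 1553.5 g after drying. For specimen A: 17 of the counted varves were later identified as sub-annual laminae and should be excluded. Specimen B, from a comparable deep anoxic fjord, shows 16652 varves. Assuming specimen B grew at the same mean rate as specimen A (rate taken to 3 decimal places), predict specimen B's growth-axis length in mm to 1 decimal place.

Specimen A: true varve count = 18632 − 17 = 18615.
A: Extension rate ≈ 7640.8 / 18615 = 0.410 mm per year.
B's length ≈ 0.410 × 16652 = 6827.3 mm.

6827.3 mm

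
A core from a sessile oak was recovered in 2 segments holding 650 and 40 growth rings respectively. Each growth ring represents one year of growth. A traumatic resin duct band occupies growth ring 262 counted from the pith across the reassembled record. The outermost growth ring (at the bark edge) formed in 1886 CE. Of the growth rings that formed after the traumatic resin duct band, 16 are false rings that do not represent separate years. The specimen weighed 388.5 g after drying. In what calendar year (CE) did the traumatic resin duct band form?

1474 CE

Total growth rings = 650 + 40 = 690.
690 − 262 = 428 growth rings lie beyond the traumatic resin duct band toward the bark edge.
428 − 16 false = 412 true growth rings after the traumatic resin duct band.
Counting back 412 years from 1886 CE places the traumatic resin duct band in 1886 − 412 = 1474 CE.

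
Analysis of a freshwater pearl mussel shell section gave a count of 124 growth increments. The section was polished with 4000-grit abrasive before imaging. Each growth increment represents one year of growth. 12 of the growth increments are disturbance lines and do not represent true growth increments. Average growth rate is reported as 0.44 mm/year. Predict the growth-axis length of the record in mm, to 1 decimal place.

49.3 mm

Adjusted count: 124 − 12 = 112 growth increments.
112 years at 0.44 mm/year gives 0.44 × 112 = 49.3 mm.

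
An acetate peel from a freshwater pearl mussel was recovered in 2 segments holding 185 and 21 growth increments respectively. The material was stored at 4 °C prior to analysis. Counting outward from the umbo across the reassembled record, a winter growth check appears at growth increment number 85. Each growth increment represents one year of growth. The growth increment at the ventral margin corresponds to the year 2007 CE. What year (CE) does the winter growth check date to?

Total growth increments = 185 + 21 = 206.
Between growth increment 85 and the ventral margin there are 206 − 85 = 121 growth increments.
2007 − 121 = 1886 CE.

1886 CE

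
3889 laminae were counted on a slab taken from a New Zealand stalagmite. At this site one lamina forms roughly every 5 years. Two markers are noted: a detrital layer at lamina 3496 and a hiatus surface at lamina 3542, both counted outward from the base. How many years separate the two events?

The two markers are separated by 3542 − 3496 = 46 laminae.
46 laminae at 5 years each span 46 × 5 = 230 years.

230 years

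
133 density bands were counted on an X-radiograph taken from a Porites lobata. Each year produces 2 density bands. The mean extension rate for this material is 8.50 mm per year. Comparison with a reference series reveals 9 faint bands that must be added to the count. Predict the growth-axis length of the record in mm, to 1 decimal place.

Adjusted count: 133 + 9 = 142 density bands.
Dividing by 2 density bands per year: 142 / 2 = 71 years.
Predicted length = 8.50 mm/year × 71 years = 603.5 mm.

603.5 mm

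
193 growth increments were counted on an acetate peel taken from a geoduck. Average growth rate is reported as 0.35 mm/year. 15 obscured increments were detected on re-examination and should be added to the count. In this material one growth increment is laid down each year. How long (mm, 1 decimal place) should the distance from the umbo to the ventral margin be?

Adjusted count: 193 + 15 = 208 growth increments.
Predicted length = 0.35 mm/year × 208 years = 72.8 mm.

72.8 mm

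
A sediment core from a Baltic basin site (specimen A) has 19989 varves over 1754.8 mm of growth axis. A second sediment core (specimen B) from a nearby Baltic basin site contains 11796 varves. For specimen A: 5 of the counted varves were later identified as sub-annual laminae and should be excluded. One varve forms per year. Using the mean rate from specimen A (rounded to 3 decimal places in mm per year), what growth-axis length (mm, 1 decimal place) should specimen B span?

1038.0 mm

Specimen A: adjusted count: 19989 − 5 = 19984 varves.
A: Mean rate = 1754.8 mm / 19984 years ≈ 0.088 mm/year.
For B, 0.088 mm/year × 11796 years = 1038.0 mm.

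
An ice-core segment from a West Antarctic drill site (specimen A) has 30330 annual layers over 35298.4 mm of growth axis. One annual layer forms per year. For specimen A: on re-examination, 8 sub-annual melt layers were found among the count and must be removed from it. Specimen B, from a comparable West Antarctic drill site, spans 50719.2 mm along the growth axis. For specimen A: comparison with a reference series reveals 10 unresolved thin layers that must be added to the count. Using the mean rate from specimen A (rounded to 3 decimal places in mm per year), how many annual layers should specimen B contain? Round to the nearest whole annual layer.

43573 annual layers

Specimen A: adjusted count: 30330 − 8 + 10 = 30332 annual layers.
A: 35298.4 mm over 30332 years gives 35298.4 / 30332 ≈ 1.164 mm per year.
Specimen B: 50719.2 mm / 1.164 mm per year = 43573.20 years ≈ 43573 annual layers.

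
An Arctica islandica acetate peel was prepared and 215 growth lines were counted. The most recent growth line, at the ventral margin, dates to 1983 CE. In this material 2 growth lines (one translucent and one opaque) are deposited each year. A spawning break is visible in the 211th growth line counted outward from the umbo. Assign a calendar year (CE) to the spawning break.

1981 CE

The spawning break sits at growth line 211 from the umbo, so 215 − 211 = 4 growth lines formed after it.
Dividing by 2 growth lines per year: 4 / 2 = 2 years.
The growth line at the ventral margin is 1983 CE, so the spawning break dates to 1983 − 2 = 1981 CE.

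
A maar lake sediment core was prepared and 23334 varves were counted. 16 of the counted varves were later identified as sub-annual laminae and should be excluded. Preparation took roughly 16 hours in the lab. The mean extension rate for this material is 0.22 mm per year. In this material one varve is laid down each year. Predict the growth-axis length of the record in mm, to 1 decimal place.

After corrections the count is 23334 − 16 = 23318 varves.
Predicted length = 0.22 mm/year × 23318 years = 5130.0 mm.

5130.0 mm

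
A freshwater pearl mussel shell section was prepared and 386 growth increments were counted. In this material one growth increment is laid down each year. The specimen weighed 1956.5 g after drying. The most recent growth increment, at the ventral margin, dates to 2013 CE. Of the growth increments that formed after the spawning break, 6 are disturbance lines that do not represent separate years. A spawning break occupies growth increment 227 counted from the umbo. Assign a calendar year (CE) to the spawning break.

1860 CE

386 − 227 = 159 growth increments lie beyond the spawning break toward the ventral margin.
Excluding 6 false growth increments: 159 − 6 = 153.
Counting back 153 years from 2013 CE places the spawning break in 2013 − 153 = 1860 CE.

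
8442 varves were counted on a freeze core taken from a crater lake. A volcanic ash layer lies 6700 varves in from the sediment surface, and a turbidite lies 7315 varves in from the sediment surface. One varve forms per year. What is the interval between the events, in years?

The two markers are separated by 7315 − 6700 = 615 varves.
One varve per year makes the interval 615 years.

615 years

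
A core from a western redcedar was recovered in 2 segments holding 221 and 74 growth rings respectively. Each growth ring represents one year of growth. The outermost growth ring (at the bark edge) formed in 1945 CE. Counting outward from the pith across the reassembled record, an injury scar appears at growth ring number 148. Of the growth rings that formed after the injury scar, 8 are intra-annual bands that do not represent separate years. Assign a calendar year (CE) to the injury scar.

1806 CE

Total growth rings = 221 + 74 = 295.
295 − 148 = 147 growth rings lie beyond the injury scar toward the bark edge.
Excluding 8 false growth rings: 147 − 8 = 139.
Counting back 139 years from 1945 CE places the injury scar in 1945 − 139 = 1806 CE.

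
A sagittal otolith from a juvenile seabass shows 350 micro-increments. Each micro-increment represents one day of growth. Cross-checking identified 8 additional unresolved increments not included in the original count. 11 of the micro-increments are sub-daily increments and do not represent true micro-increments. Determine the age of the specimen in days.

True micro-increment count = 350 − 11 + 8 = 347.
One micro-increment per day makes the duration 347 days.

347 days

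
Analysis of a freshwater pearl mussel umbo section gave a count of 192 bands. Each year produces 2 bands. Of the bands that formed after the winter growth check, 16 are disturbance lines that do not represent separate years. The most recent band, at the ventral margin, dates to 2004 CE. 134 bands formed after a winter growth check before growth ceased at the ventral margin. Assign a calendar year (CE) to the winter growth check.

134 bands formed after the winter growth check.
Removing the 16 false bands leaves 134 − 16 = 118 true bands beyond the winter growth check.
118 bands at 2 per year is 118 / 2 = 59 years.
2004 − 59 = 1945 CE.

1945 CE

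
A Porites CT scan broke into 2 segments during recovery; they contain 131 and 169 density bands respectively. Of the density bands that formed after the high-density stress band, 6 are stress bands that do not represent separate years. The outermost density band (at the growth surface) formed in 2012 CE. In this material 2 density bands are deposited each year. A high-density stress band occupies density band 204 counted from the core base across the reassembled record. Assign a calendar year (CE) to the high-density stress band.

1967 CE

Total density bands = 131 + 169 = 300.
Between density band 204 and the growth surface there are 300 − 204 = 96 density bands.
Excluding 6 false density bands: 96 − 6 = 90.
90 density bands at 2 per year is 90 / 2 = 45 years.
The density band at the growth surface is 2012 CE, so the high-density stress band dates to 2012 − 45 = 1967 CE.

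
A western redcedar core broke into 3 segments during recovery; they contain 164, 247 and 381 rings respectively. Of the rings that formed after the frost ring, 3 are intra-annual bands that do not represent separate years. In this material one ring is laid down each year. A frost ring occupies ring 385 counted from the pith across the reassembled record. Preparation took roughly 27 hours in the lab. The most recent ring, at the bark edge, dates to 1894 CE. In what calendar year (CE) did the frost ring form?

Total rings = 164 + 247 + 381 = 792.
792 − 385 = 407 rings lie beyond the frost ring toward the bark edge.
Excluding 3 false rings: 407 − 3 = 404.
Counting back 404 years from 1894 CE places the frost ring in 1894 − 404 = 1490 CE.

1490 CE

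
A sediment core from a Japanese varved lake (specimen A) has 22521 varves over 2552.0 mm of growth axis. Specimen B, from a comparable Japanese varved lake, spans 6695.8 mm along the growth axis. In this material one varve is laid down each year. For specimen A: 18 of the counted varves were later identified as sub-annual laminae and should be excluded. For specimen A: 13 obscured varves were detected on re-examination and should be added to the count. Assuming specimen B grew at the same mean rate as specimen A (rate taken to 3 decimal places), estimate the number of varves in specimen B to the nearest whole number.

Specimen A: correcting the raw count gives 22521 − 18 + 13 = 22516 true varves.
A: Extension rate ≈ 2552.0 / 22516 = 0.113 mm/yr.
B spans 6695.8 / 0.113 = 59254.87 years ≈ 59255 varves.

59255 varves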